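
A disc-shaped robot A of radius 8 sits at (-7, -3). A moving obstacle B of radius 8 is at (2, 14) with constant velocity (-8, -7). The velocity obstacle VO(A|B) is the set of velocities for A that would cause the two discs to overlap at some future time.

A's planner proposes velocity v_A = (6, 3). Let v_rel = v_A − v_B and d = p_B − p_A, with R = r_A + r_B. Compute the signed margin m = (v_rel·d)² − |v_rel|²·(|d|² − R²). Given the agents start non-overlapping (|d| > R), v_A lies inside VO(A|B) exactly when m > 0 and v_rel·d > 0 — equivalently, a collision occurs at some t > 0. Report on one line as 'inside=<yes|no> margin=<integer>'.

d = (9, 17),  |d|² = 370;  R = 8+8 = 16,  c = 370−16² = 114
v_rel = (14, 10),  |v_rel|² = 296;  v_rel·d = (14)·(9) + (10)·(17) = 296
296·t² − 592·t + 114 = 0  ⇒  m = 296² − 296·114 = 53872
m = 53872 > 0,  v_rel·d = 296 > 0  ⇒  inside

inside=yes margin=53872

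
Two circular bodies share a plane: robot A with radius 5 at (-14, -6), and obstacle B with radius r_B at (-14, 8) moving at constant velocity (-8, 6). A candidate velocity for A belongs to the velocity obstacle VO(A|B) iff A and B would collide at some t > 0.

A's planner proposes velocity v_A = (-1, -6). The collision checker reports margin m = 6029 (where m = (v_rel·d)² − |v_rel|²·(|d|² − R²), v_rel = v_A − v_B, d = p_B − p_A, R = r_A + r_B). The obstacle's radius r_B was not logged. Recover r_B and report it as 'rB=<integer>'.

m = 6029
d = (0, 14);  v_rel = (7, -12),  |v_rel|² = 193
v_rel×d = (7)·(14) − (-12)·(0) = 98
since m = R²·193 − 98²:  R² = (9604 + 6029) / 193 = 81
R = √81 = 9  ⇒  r_B = 9 − 5 = 4

rB=4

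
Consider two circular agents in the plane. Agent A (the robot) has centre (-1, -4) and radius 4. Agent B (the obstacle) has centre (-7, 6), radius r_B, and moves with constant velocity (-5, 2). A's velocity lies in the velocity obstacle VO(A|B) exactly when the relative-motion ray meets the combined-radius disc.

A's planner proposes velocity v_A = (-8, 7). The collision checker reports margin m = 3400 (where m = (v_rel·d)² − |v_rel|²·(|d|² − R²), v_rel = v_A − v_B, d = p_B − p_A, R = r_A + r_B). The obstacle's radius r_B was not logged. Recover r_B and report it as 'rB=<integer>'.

m = 3400
d = (-6, 10);  v_rel = (-3, 5),  |v_rel|² = 34
v_rel×d = (-3)·(10) − (5)·(-6) = 0
since m = R²·34 − 0²:  R² = (0 + 3400) / 34 = 100
R = √100 = 10  ⇒  r_B = 10 − 4 = 6

rB=6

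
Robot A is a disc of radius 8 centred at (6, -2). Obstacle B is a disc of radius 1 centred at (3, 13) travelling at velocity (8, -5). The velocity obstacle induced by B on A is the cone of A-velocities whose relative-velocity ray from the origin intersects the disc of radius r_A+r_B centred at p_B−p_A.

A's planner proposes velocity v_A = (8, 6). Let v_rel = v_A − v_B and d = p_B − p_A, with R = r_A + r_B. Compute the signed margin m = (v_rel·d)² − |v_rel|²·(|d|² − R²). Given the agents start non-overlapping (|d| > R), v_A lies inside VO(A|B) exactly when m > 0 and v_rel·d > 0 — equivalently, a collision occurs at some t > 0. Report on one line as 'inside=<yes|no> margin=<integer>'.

d = (-3, 15),  |d|² = 234;  R = 8+1 = 9,  c = 234−9² = 153
v_rel = (0, 11),  |v_rel|² = 121;  v_rel·d = (0)·(-3) + (11)·(15) = 165
121·t² − 330·t + 153 = 0  ⇒  m = 165² − 121·153 = 8712
m = 8712 > 0,  v_rel·d = 165 > 0  ⇒  inside

inside=yes margin=8712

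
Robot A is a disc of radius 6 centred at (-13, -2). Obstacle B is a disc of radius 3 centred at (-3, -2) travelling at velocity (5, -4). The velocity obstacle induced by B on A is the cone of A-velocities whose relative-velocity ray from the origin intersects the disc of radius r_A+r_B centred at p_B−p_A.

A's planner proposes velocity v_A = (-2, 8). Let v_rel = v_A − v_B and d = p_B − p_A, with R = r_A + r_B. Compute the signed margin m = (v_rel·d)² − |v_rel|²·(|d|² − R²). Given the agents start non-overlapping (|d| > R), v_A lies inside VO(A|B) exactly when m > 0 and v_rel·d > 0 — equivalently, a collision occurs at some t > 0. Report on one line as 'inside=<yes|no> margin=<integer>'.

d = (10, 0),  |d|² = 100;  R = 6+3 = 9,  c = 100−9² = 19
v_rel = (-7, 12),  |v_rel|² = 193;  v_rel·d = (-7)·(10) + (12)·(0) = -70
193·t² + 140·t + 19 = 0  ⇒  m = (-70)² − 193·19 = 1233
m = 1233 > 0,  v_rel·d = -70 < 0  ⇒  outside

inside=no margin=1233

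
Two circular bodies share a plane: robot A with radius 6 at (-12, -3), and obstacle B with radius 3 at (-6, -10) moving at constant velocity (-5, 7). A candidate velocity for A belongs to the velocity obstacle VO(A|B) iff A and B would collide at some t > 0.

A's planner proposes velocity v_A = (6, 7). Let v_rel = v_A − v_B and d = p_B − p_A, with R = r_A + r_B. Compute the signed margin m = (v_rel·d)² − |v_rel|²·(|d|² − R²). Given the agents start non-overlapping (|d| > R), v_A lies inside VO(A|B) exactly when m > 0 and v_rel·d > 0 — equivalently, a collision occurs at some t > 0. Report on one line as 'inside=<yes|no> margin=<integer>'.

d = (6, -7),  |d|² = 85;  R = 6+3 = 9,  c = 85−9² = 4
v_rel = (11, 0),  |v_rel|² = 121;  v_rel·d = (11)·(6) + (0)·(-7) = 66
121·t² − 132·t + 4 = 0  ⇒  m = 66² − 121·4 = 3872
m = 3872 > 0,  v_rel·d = 66 > 0  ⇒  inside

inside=yes margin=3872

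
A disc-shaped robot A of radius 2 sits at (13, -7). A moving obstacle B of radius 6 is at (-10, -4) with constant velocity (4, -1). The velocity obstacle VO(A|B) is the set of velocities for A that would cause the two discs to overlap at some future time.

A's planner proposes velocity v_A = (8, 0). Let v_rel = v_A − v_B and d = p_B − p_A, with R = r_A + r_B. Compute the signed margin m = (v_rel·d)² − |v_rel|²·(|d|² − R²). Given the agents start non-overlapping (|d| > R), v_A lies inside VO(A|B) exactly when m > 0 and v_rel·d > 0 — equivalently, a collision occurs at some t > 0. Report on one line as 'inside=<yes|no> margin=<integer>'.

d = (-23, 3),  |d|² = 538;  R = 2+6 = 8,  c = 538−8² = 474
v_rel = (4, 1),  |v_rel|² = 17;  v_rel·d = (4)·(-23) + (1)·(3) = -89
17·t² + 178·t + 474 = 0  ⇒  m = (-89)² − 17·474 = -137
m = -137 < 0,  v_rel·d = -89 < 0  ⇒  outside

inside=no margin=-137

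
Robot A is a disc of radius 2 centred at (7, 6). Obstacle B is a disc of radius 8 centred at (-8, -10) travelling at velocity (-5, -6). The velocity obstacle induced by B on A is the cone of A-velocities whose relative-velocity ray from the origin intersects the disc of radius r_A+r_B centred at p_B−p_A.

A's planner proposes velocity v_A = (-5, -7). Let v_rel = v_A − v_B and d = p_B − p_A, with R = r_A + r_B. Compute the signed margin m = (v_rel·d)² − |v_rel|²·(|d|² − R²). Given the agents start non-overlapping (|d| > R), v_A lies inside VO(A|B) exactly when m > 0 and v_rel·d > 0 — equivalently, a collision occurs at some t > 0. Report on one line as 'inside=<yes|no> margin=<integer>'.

d = (-15, -16),  |d|² = 481;  R = 2+8 = 10,  c = 481−10² = 381
v_rel = (0, -1),  |v_rel|² = 1;  v_rel·d = (0)·(-15) + (-1)·(-16) = 16
1·t² − 32·t + 381 = 0  ⇒  m = 16² − 1·381 = -125
m = -125 < 0,  v_rel·d = 16 > 0  ⇒  outside

inside=no margin=-125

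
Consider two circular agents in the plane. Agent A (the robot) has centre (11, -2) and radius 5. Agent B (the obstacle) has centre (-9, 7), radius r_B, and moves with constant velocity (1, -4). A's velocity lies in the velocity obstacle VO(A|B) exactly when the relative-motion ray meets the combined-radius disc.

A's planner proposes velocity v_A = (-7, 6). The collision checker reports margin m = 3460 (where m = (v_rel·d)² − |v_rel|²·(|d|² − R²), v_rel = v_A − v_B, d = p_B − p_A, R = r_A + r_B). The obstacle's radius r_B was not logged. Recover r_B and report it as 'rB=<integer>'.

m = 3460
d = (-20, 9);  v_rel = (-8, 10),  |v_rel|² = 164
v_rel×d = (-8)·(9) − (10)·(-20) = 128
since m = R²·164 − 128²:  R² = (16384 + 3460) / 164 = 121
R = √121 = 11  ⇒  r_B = 11 − 5 = 6

rB=6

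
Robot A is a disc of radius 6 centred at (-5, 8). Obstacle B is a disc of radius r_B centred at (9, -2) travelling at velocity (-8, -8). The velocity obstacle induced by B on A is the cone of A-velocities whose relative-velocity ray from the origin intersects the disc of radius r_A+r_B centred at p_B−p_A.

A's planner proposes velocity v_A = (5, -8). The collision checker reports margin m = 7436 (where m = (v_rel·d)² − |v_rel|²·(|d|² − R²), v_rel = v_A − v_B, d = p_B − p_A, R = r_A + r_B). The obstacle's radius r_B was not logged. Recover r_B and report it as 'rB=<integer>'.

m = 7436
d = (14, -10);  v_rel = (13, 0),  |v_rel|² = 169
v_rel×d = (13)·(-10) − (0)·(14) = -130
since m = R²·169 − (-130)²:  R² = (16900 + 7436) / 169 = 144
R = √144 = 12  ⇒  r_B = 12 − 6 = 6

rB=6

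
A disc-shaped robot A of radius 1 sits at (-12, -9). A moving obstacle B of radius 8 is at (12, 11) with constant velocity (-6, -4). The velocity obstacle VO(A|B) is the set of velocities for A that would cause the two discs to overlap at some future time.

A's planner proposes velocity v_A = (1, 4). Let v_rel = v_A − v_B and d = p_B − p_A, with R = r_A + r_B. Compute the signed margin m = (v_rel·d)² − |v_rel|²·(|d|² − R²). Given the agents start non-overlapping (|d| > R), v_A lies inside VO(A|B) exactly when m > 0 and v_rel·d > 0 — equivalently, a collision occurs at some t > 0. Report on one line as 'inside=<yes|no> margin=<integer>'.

d = (24, 20),  |d|² = 976;  R = 1+8 = 9,  c = 976−9² = 895
v_rel = (7, 8),  |v_rel|² = 113;  v_rel·d = (7)·(24) + (8)·(20) = 328
113·t² − 656·t + 895 = 0  ⇒  m = 328² − 113·895 = 6449
m = 6449 > 0,  v_rel·d = 328 > 0  ⇒  inside

inside=yes margin=6449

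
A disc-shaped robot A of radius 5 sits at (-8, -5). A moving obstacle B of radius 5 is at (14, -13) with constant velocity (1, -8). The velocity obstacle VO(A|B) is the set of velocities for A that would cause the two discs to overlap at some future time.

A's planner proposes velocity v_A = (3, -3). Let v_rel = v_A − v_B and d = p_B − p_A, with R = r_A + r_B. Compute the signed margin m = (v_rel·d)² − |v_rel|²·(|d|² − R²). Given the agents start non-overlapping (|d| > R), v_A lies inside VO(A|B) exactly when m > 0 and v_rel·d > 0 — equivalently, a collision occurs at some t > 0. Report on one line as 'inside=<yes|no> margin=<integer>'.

d = (22, -8),  |d|² = 548;  R = 5+5 = 10,  c = 548−10² = 448
v_rel = (2, 5),  |v_rel|² = 29;  v_rel·d = (2)·(22) + (5)·(-8) = 4
29·t² − 8·t + 448 = 0  ⇒  m = 4² − 29·448 = -12976
m = -12976 < 0,  v_rel·d = 4 > 0  ⇒  outside

inside=no margin=-12976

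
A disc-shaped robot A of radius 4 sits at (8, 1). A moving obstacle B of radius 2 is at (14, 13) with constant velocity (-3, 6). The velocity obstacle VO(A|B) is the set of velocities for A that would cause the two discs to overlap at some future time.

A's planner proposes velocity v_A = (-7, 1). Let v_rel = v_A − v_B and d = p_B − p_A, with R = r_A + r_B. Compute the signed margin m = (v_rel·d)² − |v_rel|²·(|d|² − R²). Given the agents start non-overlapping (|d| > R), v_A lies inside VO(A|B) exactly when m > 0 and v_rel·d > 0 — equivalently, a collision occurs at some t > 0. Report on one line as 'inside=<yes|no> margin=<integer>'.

d = (6, 12),  |d|² = 180;  R = 4+2 = 6,  c = 180−6² = 144
v_rel = (-4, -5),  |v_rel|² = 41;  v_rel·d = (-4)·(6) + (-5)·(12) = -84
41·t² + 168·t + 144 = 0  ⇒  m = (-84)² − 41·144 = 1152
m = 1152 > 0,  v_rel·d = -84 < 0  ⇒  outside

inside=no margin=1152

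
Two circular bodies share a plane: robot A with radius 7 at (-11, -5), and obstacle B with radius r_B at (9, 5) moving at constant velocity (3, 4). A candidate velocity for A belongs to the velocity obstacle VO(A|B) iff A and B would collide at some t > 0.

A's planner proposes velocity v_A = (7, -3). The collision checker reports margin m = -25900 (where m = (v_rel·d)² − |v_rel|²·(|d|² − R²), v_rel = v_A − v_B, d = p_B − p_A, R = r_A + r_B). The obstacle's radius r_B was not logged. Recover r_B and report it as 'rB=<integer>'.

m = -25900
d = (20, 10);  v_rel = (4, -7),  |v_rel|² = 65
v_rel×d = (4)·(10) − (-7)·(20) = 180
since m = R²·65 − 180²:  R² = (32400 + -25900) / 65 = 100
R = √100 = 10  ⇒  r_B = 10 − 7 = 3

rB=3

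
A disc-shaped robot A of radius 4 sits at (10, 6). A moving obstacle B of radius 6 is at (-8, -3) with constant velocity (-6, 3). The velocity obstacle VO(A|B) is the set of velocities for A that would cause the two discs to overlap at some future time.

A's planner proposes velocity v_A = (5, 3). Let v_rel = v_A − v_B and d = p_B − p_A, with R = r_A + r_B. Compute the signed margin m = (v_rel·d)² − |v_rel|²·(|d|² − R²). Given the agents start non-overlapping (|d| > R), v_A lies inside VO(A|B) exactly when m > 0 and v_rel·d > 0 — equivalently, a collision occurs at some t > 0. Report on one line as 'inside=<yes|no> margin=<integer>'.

d = (-18, -9),  |d|² = 405;  R = 4+6 = 10,  c = 405−10² = 305
v_rel = (11, 0),  |v_rel|² = 121;  v_rel·d = (11)·(-18) + (0)·(-9) = -198
121·t² + 396·t + 305 = 0  ⇒  m = (-198)² − 121·305 = 2299
m = 2299 > 0,  v_rel·d = -198 < 0  ⇒  outside

inside=no margin=2299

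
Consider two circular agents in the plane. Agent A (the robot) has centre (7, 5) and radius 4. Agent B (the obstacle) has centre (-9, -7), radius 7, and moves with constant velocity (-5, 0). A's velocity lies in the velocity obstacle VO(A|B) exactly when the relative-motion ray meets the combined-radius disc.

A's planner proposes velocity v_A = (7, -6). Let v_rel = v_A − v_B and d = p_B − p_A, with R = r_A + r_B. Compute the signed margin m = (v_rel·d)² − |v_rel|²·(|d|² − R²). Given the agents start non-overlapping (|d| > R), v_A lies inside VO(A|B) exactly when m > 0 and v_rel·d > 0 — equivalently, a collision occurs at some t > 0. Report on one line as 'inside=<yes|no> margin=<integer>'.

d = (-16, -12),  |d|² = 400;  R = 4+7 = 11,  c = 400−11² = 279
v_rel = (12, -6),  |v_rel|² = 180;  v_rel·d = (12)·(-16) + (-6)·(-12) = -120
180·t² + 240·t + 279 = 0  ⇒  m = (-120)² − 180·279 = -35820
m = -35820 < 0,  v_rel·d = -120 < 0  ⇒  outside

inside=no margin=-35820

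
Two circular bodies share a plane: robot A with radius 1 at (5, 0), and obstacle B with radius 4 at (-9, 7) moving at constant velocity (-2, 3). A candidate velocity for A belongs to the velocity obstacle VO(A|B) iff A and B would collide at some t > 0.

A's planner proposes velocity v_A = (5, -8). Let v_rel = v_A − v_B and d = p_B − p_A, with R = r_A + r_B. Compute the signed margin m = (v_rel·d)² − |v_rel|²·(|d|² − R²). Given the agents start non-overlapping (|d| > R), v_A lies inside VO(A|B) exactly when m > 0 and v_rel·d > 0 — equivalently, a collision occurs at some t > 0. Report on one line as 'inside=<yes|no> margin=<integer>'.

d = (-14, 7),  |d|² = 245;  R = 1+4 = 5,  c = 245−5² = 220
v_rel = (7, -11),  |v_rel|² = 170;  v_rel·d = (7)·(-14) + (-11)·(7) = -175
170·t² + 350·t + 220 = 0  ⇒  m = (-175)² − 170·220 = -6775
m = -6775 < 0,  v_rel·d = -175 < 0  ⇒  outside

inside=no margin=-6775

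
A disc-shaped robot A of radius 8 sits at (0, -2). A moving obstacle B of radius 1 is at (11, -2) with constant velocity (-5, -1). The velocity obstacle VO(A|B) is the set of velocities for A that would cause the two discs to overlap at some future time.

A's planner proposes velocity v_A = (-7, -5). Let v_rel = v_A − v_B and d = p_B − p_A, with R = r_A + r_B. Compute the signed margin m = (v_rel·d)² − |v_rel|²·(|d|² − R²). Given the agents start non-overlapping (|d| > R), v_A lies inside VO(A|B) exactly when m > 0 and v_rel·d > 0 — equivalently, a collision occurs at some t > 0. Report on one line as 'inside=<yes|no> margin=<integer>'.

d = (11, 0),  |d|² = 121;  R = 8+1 = 9,  c = 121−9² = 40
v_rel = (-2, -4),  |v_rel|² = 20;  v_rel·d = (-2)·(11) + (-4)·(0) = -22
20·t² + 44·t + 40 = 0  ⇒  m = (-22)² − 20·40 = -316
m = -316 < 0,  v_rel·d = -22 < 0  ⇒  outside

inside=no margin=-316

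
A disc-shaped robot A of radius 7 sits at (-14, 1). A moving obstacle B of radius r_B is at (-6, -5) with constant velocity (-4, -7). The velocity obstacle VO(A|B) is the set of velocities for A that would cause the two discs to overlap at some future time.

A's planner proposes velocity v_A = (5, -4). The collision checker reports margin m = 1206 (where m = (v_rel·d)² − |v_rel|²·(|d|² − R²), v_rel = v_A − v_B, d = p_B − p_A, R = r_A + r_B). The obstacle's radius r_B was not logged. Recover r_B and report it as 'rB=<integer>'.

m = 1206
d = (8, -6);  v_rel = (9, 3),  |v_rel|² = 90
v_rel×d = (9)·(-6) − (3)·(8) = -78
since m = R²·90 − (-78)²:  R² = (6084 + 1206) / 90 = 81
R = √81 = 9  ⇒  r_B = 9 − 7 = 2

rB=2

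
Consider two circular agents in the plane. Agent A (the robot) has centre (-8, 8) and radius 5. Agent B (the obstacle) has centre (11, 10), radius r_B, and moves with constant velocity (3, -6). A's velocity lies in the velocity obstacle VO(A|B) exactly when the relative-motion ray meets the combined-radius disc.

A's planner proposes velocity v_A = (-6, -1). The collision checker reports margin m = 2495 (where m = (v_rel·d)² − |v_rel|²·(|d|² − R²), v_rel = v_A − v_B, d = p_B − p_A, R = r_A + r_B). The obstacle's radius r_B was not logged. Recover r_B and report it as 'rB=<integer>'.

m = 2495
d = (19, 2);  v_rel = (-9, 5),  |v_rel|² = 106
v_rel×d = (-9)·(2) − (5)·(19) = -113
since m = R²·106 − (-113)²:  R² = (12769 + 2495) / 106 = 144
R = √144 = 12  ⇒  r_B = 12 − 5 = 7

rB=7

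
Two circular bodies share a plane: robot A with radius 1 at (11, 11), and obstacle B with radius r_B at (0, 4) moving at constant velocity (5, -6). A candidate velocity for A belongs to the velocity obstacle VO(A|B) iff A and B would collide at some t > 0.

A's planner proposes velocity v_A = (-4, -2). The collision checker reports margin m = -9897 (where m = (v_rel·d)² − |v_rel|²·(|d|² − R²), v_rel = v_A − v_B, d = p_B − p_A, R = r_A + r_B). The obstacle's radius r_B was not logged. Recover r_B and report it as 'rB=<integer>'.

m = -9897
d = (-11, -7);  v_rel = (-9, 4),  |v_rel|² = 97
v_rel×d = (-9)·(-7) − (4)·(-11) = 107
since m = R²·97 − 107²:  R² = (11449 + -9897) / 97 = 16
R = √16 = 4  ⇒  r_B = 4 − 1 = 3

rB=3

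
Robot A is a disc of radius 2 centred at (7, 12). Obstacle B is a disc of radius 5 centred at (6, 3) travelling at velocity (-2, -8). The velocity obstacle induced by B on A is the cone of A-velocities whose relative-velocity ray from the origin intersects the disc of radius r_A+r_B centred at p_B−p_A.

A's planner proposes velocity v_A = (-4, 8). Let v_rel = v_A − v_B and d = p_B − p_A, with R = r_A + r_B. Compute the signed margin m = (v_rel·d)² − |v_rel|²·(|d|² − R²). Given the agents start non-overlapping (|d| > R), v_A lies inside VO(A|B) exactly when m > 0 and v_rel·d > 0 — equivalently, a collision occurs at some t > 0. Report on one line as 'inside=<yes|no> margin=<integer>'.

d = (-1, -9),  |d|² = 82;  R = 2+5 = 7,  c = 82−7² = 33
v_rel = (-2, 16),  |v_rel|² = 260;  v_rel·d = (-2)·(-1) + (16)·(-9) = -142
260·t² + 284·t + 33 = 0  ⇒  m = (-142)² − 260·33 = 11584
m = 11584 > 0,  v_rel·d = -142 < 0  ⇒  outside

inside=no margin=11584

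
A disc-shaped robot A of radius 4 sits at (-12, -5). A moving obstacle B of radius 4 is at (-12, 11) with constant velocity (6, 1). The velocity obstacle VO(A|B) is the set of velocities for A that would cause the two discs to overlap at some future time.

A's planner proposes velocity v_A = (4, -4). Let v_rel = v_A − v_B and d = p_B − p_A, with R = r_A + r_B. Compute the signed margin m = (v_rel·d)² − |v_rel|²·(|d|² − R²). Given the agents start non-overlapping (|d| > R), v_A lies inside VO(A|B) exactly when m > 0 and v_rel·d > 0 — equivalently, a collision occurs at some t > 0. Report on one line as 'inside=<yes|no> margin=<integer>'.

d = (0, 16),  |d|² = 256;  R = 4+4 = 8,  c = 256−8² = 192
v_rel = (-2, -5),  |v_rel|² = 29;  v_rel·d = (-2)·(0) + (-5)·(16) = -80
29·t² + 160·t + 192 = 0  ⇒  m = (-80)² − 29·192 = 832
m = 832 > 0,  v_rel·d = -80 < 0  ⇒  outside

inside=no margin=832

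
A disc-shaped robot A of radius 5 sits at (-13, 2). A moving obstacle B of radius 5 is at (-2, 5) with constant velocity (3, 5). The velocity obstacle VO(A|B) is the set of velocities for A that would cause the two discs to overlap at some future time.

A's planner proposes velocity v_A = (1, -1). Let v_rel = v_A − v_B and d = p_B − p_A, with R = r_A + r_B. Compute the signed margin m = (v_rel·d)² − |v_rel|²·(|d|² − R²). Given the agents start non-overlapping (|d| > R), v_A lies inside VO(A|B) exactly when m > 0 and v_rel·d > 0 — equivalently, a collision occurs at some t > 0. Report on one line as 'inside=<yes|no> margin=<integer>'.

d = (11, 3),  |d|² = 130;  R = 5+5 = 10,  c = 130−10² = 30
v_rel = (-2, -6),  |v_rel|² = 40;  v_rel·d = (-2)·(11) + (-6)·(3) = -40
40·t² + 80·t + 30 = 0  ⇒  m = (-40)² − 40·30 = 400
m = 400 > 0,  v_rel·d = -40 < 0  ⇒  outside

inside=no margin=400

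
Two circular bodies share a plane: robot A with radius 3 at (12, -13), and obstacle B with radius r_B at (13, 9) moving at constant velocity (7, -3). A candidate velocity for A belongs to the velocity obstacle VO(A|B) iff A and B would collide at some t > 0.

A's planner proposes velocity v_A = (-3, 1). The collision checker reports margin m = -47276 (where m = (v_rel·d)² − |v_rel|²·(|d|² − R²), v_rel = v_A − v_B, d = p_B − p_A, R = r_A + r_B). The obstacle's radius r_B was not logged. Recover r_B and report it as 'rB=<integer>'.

m = -47276
d = (1, 22);  v_rel = (-10, 4),  |v_rel|² = 116
v_rel×d = (-10)·(22) − (4)·(1) = -224
since m = R²·116 − (-224)²:  R² = (50176 + -47276) / 116 = 25
R = √25 = 5  ⇒  r_B = 5 − 3 = 2

rB=2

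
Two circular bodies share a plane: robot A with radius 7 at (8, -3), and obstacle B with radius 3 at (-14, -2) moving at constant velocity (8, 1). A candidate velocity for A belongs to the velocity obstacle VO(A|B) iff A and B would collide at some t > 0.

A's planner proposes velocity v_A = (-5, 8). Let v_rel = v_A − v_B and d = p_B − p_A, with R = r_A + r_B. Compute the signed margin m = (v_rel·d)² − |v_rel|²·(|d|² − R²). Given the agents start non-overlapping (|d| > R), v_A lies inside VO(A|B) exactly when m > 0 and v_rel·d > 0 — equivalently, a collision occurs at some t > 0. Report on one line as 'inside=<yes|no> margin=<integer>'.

d = (-22, 1),  |d|² = 485;  R = 7+3 = 10,  c = 485−10² = 385
v_rel = (-13, 7),  |v_rel|² = 218;  v_rel·d = (-13)·(-22) + (7)·(1) = 293
218·t² − 586·t + 385 = 0  ⇒  m = 293² − 218·385 = 1919
m = 1919 > 0,  v_rel·d = 293 > 0  ⇒  inside

inside=yes margin=1919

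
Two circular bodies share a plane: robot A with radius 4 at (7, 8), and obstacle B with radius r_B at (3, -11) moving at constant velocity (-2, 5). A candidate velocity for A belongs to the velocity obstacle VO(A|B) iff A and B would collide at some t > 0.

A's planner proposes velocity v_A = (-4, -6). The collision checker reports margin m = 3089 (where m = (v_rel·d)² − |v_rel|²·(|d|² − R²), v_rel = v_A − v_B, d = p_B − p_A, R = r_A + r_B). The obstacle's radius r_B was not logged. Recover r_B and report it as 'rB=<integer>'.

m = 3089
d = (-4, -19);  v_rel = (-2, -11),  |v_rel|² = 125
v_rel×d = (-2)·(-19) − (-11)·(-4) = -6
since m = R²·125 − (-6)²:  R² = (36 + 3089) / 125 = 25
R = √25 = 5  ⇒  r_B = 5 − 4 = 1

rB=1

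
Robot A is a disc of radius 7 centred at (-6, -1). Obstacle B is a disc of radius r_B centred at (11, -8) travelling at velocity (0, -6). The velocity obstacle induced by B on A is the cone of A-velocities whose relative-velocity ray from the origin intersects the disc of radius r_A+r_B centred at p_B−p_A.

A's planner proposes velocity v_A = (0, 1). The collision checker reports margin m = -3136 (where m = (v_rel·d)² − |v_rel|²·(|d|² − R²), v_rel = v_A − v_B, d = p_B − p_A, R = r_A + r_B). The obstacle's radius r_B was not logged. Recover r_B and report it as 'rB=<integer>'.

m = -3136
d = (17, -7);  v_rel = (0, 7),  |v_rel|² = 49
v_rel×d = (0)·(-7) − (7)·(17) = -119
since m = R²·49 − (-119)²:  R² = (14161 + -3136) / 49 = 225
R = √225 = 15  ⇒  r_B = 15 − 7 = 8

rB=8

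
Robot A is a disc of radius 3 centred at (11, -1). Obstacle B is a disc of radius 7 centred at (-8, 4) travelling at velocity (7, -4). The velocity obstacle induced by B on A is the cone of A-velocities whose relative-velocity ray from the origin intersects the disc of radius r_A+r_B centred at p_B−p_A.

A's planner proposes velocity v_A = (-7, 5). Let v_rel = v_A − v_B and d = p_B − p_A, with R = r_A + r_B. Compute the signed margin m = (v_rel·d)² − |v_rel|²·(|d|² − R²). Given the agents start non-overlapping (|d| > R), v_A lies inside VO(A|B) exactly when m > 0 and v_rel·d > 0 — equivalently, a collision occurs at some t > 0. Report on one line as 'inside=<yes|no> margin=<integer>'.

d = (-19, 5),  |d|² = 386;  R = 3+7 = 10,  c = 386−10² = 286
v_rel = (-14, 9),  |v_rel|² = 277;  v_rel·d = (-14)·(-19) + (9)·(5) = 311
277·t² − 622·t + 286 = 0  ⇒  m = 311² − 277·286 = 17499
m = 17499 > 0,  v_rel·d = 311 > 0  ⇒  inside

inside=yes margin=17499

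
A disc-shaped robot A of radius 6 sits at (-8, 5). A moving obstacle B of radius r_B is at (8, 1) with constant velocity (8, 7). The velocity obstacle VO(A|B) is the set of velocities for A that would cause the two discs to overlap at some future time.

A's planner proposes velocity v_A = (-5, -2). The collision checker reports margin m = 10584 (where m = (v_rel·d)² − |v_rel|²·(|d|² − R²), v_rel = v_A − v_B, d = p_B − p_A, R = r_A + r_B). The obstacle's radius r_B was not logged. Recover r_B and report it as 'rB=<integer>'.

m = 10584
d = (16, -4);  v_rel = (-13, -9),  |v_rel|² = 250
v_rel×d = (-13)·(-4) − (-9)·(16) = 196
since m = R²·250 − 196²:  R² = (38416 + 10584) / 250 = 196
R = √196 = 14  ⇒  r_B = 14 − 6 = 8

rB=8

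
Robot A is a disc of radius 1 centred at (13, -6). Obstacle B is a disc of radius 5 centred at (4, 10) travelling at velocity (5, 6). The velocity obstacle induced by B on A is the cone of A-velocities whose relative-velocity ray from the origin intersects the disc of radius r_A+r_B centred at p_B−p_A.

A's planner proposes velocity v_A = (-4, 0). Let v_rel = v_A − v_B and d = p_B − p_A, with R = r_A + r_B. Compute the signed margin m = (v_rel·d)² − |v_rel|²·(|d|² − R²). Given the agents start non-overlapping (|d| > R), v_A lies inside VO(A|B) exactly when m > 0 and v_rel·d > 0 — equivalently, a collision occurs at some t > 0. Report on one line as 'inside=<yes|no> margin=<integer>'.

d = (-9, 16),  |d|² = 337;  R = 1+5 = 6,  c = 337−6² = 301
v_rel = (-9, -6),  |v_rel|² = 117;  v_rel·d = (-9)·(-9) + (-6)·(16) = -15
117·t² + 30·t + 301 = 0  ⇒  m = (-15)² − 117·301 = -34992
m = -34992 < 0,  v_rel·d = -15 < 0  ⇒  outside

inside=no margin=-34992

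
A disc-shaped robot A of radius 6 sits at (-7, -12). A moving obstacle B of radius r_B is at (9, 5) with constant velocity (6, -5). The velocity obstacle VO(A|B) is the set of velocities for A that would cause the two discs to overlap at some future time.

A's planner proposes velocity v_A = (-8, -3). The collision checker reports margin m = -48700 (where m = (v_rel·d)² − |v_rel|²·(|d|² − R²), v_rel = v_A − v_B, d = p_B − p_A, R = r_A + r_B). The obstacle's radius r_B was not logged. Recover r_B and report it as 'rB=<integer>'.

m = -48700
d = (16, 17);  v_rel = (-14, 2),  |v_rel|² = 200
v_rel×d = (-14)·(17) − (2)·(16) = -270
since m = R²·200 − (-270)²:  R² = (72900 + -48700) / 200 = 121
R = √121 = 11  ⇒  r_B = 11 − 6 = 5

rB=5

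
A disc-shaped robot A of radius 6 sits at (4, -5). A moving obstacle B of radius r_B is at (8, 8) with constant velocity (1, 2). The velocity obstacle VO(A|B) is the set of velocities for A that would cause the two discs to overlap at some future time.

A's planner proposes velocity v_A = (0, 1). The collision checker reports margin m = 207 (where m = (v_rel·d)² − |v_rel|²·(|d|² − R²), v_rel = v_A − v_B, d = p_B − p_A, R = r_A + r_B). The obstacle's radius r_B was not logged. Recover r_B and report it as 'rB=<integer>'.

m = 207
d = (4, 13);  v_rel = (-1, -1),  |v_rel|² = 2
v_rel×d = (-1)·(13) − (-1)·(4) = -9
since m = R²·2 − (-9)²:  R² = (81 + 207) / 2 = 144
R = √144 = 12  ⇒  r_B = 12 − 6 = 6

rB=6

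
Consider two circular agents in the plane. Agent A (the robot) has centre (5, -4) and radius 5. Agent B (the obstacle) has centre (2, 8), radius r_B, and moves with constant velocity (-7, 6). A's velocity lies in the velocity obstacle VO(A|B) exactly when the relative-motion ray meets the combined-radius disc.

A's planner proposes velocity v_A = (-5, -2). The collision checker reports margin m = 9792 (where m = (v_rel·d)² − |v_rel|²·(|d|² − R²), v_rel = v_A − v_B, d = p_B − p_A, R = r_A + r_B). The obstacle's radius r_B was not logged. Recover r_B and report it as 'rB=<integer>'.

m = 9792
d = (-3, 12);  v_rel = (2, -8),  |v_rel|² = 68
v_rel×d = (2)·(12) − (-8)·(-3) = 0
since m = R²·68 − 0²:  R² = (0 + 9792) / 68 = 144
R = √144 = 12  ⇒  r_B = 12 − 5 = 7

rB=7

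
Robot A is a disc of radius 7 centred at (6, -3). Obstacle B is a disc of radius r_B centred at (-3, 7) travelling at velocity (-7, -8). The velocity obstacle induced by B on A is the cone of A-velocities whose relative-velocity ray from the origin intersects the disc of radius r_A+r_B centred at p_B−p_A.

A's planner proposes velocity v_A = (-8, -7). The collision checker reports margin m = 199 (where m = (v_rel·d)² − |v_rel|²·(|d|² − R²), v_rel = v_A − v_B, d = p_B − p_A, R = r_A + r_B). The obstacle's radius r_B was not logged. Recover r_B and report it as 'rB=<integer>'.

m = 199
d = (-9, 10);  v_rel = (-1, 1),  |v_rel|² = 2
v_rel×d = (-1)·(10) − (1)·(-9) = -1
since m = R²·2 − (-1)²:  R² = (1 + 199) / 2 = 100
R = √100 = 10  ⇒  r_B = 10 − 7 = 3

rB=3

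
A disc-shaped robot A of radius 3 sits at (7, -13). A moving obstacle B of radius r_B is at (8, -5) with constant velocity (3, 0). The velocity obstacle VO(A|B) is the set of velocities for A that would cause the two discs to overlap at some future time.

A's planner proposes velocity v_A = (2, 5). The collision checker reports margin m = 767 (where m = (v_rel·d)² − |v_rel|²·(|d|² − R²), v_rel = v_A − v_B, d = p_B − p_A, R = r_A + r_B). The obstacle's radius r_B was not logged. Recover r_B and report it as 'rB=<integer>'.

m = 767
d = (1, 8);  v_rel = (-1, 5),  |v_rel|² = 26
v_rel×d = (-1)·(8) − (5)·(1) = -13
since m = R²·26 − (-13)²:  R² = (169 + 767) / 26 = 36
R = √36 = 6  ⇒  r_B = 6 − 3 = 3

rB=3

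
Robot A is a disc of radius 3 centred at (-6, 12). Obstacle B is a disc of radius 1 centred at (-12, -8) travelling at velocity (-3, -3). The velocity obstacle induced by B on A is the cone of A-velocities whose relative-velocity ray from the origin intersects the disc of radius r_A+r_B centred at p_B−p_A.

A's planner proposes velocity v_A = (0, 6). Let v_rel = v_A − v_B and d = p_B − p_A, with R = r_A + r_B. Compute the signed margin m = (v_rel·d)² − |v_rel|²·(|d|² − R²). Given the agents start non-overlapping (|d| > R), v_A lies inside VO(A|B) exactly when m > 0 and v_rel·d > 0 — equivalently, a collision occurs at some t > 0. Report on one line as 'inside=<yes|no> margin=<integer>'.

d = (-6, -20),  |d|² = 436;  R = 3+1 = 4,  c = 436−4² = 420
v_rel = (3, 9),  |v_rel|² = 90;  v_rel·d = (3)·(-6) + (9)·(-20) = -198
90·t² + 396·t + 420 = 0  ⇒  m = (-198)² − 90·420 = 1404
m = 1404 > 0,  v_rel·d = -198 < 0  ⇒  outside

inside=no margin=1404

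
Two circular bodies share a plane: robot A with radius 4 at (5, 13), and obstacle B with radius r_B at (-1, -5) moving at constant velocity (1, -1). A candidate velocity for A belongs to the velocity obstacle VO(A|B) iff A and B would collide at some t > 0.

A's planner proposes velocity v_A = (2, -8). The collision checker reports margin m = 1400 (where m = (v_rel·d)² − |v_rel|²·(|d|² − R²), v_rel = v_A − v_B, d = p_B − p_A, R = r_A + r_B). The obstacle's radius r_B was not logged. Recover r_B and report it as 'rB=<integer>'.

m = 1400
d = (-6, -18);  v_rel = (1, -7),  |v_rel|² = 50
v_rel×d = (1)·(-18) − (-7)·(-6) = -60
since m = R²·50 − (-60)²:  R² = (3600 + 1400) / 50 = 100
R = √100 = 10  ⇒  r_B = 10 − 4 = 6

rB=6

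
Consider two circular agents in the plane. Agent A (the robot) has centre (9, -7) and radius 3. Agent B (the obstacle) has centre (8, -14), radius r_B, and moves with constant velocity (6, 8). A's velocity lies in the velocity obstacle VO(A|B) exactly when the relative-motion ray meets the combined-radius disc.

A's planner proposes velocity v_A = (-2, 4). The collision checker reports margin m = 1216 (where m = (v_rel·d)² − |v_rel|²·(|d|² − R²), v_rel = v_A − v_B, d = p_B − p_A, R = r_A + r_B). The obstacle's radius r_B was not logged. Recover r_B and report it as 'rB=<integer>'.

m = 1216
d = (-1, -7);  v_rel = (-8, -4),  |v_rel|² = 80
v_rel×d = (-8)·(-7) − (-4)·(-1) = 52
since m = R²·80 − 52²:  R² = (2704 + 1216) / 80 = 49
R = √49 = 7  ⇒  r_B = 7 − 3 = 4

rB=4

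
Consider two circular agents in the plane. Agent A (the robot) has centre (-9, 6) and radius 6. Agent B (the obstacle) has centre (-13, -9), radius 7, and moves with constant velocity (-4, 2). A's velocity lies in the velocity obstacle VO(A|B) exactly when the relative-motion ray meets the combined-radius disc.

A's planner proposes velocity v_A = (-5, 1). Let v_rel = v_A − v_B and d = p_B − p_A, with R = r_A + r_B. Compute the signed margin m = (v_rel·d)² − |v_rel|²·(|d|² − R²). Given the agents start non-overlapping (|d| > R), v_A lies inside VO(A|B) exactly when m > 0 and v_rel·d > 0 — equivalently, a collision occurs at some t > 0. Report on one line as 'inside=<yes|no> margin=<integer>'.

d = (-4, -15),  |d|² = 241;  R = 6+7 = 13,  c = 241−13² = 72
v_rel = (-1, -1),  |v_rel|² = 2;  v_rel·d = (-1)·(-4) + (-1)·(-15) = 19
2·t² − 38·t + 72 = 0  ⇒  m = 19² − 2·72 = 217
m = 217 > 0,  v_rel·d = 19 > 0  ⇒  inside

inside=yes margin=217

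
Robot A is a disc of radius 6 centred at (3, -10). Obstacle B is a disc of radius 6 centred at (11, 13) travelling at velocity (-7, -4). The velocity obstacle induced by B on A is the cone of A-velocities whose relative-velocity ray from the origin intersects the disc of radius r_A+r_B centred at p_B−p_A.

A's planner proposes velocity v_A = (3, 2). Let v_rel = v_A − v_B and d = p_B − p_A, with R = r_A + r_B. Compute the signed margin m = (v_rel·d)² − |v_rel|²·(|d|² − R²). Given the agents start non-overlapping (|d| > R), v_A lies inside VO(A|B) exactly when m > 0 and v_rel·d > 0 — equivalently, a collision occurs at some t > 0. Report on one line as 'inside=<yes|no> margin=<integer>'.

d = (8, 23),  |d|² = 593;  R = 6+6 = 12,  c = 593−12² = 449
v_rel = (10, 6),  |v_rel|² = 136;  v_rel·d = (10)·(8) + (6)·(23) = 218
136·t² − 436·t + 449 = 0  ⇒  m = 218² − 136·449 = -13540
m = -13540 < 0,  v_rel·d = 218 > 0  ⇒  outside

inside=no margin=-13540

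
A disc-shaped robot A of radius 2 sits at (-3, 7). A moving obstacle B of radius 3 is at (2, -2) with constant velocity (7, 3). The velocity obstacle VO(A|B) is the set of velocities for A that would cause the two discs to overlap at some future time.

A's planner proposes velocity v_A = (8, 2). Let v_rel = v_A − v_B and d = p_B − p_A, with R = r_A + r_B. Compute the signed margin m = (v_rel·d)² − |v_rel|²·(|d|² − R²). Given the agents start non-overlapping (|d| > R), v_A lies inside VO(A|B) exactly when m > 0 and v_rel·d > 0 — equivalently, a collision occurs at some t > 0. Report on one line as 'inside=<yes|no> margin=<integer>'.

d = (5, -9),  |d|² = 106;  R = 2+3 = 5,  c = 106−5² = 81
v_rel = (1, -1),  |v_rel|² = 2;  v_rel·d = (1)·(5) + (-1)·(-9) = 14
2·t² − 28·t + 81 = 0  ⇒  m = 14² − 2·81 = 34
m = 34 > 0,  v_rel·d = 14 > 0  ⇒  inside

inside=yes margin=34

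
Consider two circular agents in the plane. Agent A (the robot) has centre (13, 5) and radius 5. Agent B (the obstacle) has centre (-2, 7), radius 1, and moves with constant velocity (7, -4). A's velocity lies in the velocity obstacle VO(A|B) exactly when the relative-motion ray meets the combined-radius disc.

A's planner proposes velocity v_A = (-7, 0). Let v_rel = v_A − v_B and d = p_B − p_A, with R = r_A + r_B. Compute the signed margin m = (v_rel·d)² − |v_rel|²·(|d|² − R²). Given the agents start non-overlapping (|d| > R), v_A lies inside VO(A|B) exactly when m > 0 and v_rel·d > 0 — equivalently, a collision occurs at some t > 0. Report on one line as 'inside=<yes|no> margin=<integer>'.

d = (-15, 2),  |d|² = 229;  R = 5+1 = 6,  c = 229−6² = 193
v_rel = (-14, 4),  |v_rel|² = 212;  v_rel·d = (-14)·(-15) + (4)·(2) = 218
212·t² − 436·t + 193 = 0  ⇒  m = 218² − 212·193 = 6608
m = 6608 > 0,  v_rel·d = 218 > 0  ⇒  inside

inside=yes margin=6608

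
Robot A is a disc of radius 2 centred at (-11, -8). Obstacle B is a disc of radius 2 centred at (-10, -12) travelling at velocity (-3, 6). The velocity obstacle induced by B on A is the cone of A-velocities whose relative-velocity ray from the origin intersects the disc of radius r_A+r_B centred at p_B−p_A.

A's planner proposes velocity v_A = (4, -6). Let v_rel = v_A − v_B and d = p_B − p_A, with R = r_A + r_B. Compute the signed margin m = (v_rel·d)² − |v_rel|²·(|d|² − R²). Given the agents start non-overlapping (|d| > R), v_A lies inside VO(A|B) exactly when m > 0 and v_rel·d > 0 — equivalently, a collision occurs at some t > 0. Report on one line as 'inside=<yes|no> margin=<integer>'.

d = (1, -4),  |d|² = 17;  R = 2+2 = 4,  c = 17−4² = 1
v_rel = (7, -12),  |v_rel|² = 193;  v_rel·d = (7)·(1) + (-12)·(-4) = 55
193·t² − 110·t + 1 = 0  ⇒  m = 55² − 193·1 = 2832
m = 2832 > 0,  v_rel·d = 55 > 0  ⇒  inside

inside=yes margin=2832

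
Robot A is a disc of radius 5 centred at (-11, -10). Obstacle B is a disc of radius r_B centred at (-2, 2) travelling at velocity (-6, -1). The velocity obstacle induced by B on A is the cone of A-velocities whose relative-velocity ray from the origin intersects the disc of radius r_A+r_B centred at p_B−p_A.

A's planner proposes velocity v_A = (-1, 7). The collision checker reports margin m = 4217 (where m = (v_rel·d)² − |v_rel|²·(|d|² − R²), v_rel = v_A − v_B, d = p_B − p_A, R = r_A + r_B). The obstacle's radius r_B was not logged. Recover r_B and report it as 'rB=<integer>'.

m = 4217
d = (9, 12);  v_rel = (5, 8),  |v_rel|² = 89
v_rel×d = (5)·(12) − (8)·(9) = -12
since m = R²·89 − (-12)²:  R² = (144 + 4217) / 89 = 49
R = √49 = 7  ⇒  r_B = 7 − 5 = 2

rB=2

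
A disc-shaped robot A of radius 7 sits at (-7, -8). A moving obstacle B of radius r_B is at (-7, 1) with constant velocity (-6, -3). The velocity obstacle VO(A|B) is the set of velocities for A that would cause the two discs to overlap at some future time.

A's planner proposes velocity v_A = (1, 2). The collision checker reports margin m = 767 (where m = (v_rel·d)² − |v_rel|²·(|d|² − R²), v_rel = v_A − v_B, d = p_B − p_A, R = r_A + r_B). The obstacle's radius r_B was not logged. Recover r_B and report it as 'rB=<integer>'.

m = 767
d = (0, 9);  v_rel = (7, 5),  |v_rel|² = 74
v_rel×d = (7)·(9) − (5)·(0) = 63
since m = R²·74 − 63²:  R² = (3969 + 767) / 74 = 64
R = √64 = 8  ⇒  r_B = 8 − 7 = 1

rB=1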